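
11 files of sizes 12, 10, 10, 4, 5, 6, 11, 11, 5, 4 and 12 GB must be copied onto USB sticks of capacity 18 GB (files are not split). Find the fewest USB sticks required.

6

Total = 12 + 12 + 11 + 11 + 10 + 10 + 6 + 5 + 5 + 4 + 4 = 90 GB.
Lower bound: ⌈90/18⌉ = 5 USB sticks.
Also, 6 files each exceed 9 GB, and no two of those can share a USB stick, so at least 6 USB sticks are needed.
A packing using 6 USB sticks:
  USB stick 1: 12 + 6 = 18
  USB stick 2: 12 + 5 = 17
  USB stick 3: 11 + 5 = 16
  USB stick 4: 11 + 4 = 15
  USB stick 5: 10 + 4 = 14
  USB stick 6: 10 = 10
This matches the lower bound, so 6 is optimal.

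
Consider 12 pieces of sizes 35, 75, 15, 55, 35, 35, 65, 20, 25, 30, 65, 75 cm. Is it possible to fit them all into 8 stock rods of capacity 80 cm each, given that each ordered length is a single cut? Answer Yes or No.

A valid assignment using 8 stock rods:
  stock rod 1: 75 = 75
  stock rod 2: 75 = 75
  stock rod 3: 65 + 15 = 80
  stock rod 4: 65 = 65
  stock rod 5: 55 + 25 = 80
  stock rod 6: 35 + 35 = 70
  stock rod 7: 35 + 30 = 65
  stock rod 8: 20 = 20
Every load is within 80 cm, so 8 stock rods suffice.

Yes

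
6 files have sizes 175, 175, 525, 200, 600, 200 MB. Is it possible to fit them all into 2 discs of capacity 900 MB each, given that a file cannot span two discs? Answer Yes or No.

No

Total = 1875 MB; ⌈1875/900⌉ = 3.
At least 3 discs are required, but only 2 are allowed.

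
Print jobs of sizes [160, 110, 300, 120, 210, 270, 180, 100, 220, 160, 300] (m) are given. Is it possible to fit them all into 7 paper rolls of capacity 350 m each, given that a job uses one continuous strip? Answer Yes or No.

A valid assignment using 7 paper rolls:
  roll 1: 300 = 300
  roll 2: 300 = 300
  roll 3: 270 = 270
  roll 4: 220 + 120 = 340
  roll 5: 210 + 110 = 320
  roll 6: 180 + 160 = 340
  roll 7: 160 + 100 = 260
Every load is within 350 m, so 7 paper rolls suffice.

Yes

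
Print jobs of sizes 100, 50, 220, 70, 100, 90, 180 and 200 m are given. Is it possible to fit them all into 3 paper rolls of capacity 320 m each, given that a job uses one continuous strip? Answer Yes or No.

No

Total = 1010 m; ⌈1010/320⌉ = 4.
At least 4 paper rolls are required, but only 3 are allowed.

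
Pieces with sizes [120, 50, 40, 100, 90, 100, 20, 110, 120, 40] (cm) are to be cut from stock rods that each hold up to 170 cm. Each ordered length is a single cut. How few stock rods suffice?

6

Total = 120 + 120 + 110 + 100 + 100 + 90 + 50 + 40 + 40 + 20 = 790 cm.
Lower bound: ⌈790/170⌉ = 5 stock rods.
Also, 6 pieces each exceed 85 cm, and no two of those can share a stock rod, so at least 6 stock rods are needed.
A packing using 6 stock rods:
  stock rod 1: 120 + 50 = 170
  stock rod 2: 120 + 40 = 160
  stock rod 3: 110 + 40 + 20 = 170
  stock rod 4: 100 = 100
  stock rod 5: 100 = 100
  stock rod 6: 90 = 90
This matches the lower bound, so 6 is optimal.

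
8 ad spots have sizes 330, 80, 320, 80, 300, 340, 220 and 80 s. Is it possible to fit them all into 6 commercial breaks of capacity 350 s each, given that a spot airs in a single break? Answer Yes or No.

Yes

A valid assignment using 6 commercial breaks:
  break 1: 340 = 340
  break 2: 330 = 330
  break 3: 320 = 320
  break 4: 300 = 300
  break 5: 220 + 80 = 300
  break 6: 80 + 80 = 160
Every load is within 350 s, so 6 commercial breaks suffice.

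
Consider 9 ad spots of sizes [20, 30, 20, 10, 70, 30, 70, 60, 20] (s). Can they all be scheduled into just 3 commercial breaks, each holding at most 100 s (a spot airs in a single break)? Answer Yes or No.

Total = 330 s; ⌈330/100⌉ = 4.
At least 4 commercial breaks are required, but only 3 are allowed.

No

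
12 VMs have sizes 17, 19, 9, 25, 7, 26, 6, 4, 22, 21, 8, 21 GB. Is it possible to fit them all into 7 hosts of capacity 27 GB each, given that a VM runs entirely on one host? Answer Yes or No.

No

Total = 185 GB; ⌈185/27⌉ = 7.
The bound of 7 does not rule out 7, but exhaustive search shows no assignment into 7 hosts of capacity 27 GB exists — the minimum is 8.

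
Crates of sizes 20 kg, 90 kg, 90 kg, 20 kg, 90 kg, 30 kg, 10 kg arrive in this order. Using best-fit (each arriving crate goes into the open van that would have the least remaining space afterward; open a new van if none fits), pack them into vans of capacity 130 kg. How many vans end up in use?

  20 → van 1 (new)  [load 20/130]
  90 → van 1  [load 110/130]
  90 → van 2 (new)  [load 90/130]
  20 → van 1  [load 130/130]
  90 → van 3 (new)  [load 90/130]
  30 → van 2  [load 120/130]
  10 → van 2  [load 130/130]
3 vans opened.

3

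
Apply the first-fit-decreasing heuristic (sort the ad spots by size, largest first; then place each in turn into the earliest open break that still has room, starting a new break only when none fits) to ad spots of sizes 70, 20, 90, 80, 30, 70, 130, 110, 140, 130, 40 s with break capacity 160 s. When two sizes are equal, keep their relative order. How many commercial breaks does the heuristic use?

6

Sorted descending: 140, 130, 130, 110, 90, 80, 70, 70, 40, 30, 20.
  140 → break 1 (new)  [load 140/160]
  130 → break 2 (new)  [load 130/160]
  130 → break 3 (new)  [load 130/160]
  110 → break 4 (new)  [load 110/160]
  90 → break 5 (new)  [load 90/160]
  80 → break 6 (new)  [load 80/160]
  70 → break 5  [load 160/160]
  70 → break 6  [load 150/160]
  40 → break 4  [load 150/160]
  30 → break 2  [load 160/160]
  20 → break 1  [load 160/160]
6 commercial breaks opened.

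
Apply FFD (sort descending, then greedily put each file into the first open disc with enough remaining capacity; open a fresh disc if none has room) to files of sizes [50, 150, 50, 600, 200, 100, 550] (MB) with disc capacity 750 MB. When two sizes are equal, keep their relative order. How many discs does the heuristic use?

3

Sorted descending: 600, 550, 200, 150, 100, 50, 50.
  600 → disc 1 (new)  [load 600/750]
  550 → disc 2 (new)  [load 550/750]
  200 → disc 2  [load 750/750]
  150 → disc 1  [load 750/750]
  100 → disc 3 (new)  [load 100/750]
  50 → disc 3  [load 150/750]
  50 → disc 3  [load 200/750]
3 discs opened.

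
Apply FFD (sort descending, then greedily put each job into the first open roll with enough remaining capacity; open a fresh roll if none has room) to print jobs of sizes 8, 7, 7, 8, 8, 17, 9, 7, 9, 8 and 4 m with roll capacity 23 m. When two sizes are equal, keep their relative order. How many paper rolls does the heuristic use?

Sorted descending: 17, 9, 9, 8, 8, 8, 8, 7, 7, 7, 4.
  17 → roll 1 (new)  [load 17/23]
  9 → roll 2 (new)  [load 9/23]
  9 → roll 2  [load 18/23]
  8 → roll 3 (new)  [load 8/23]
  8 → roll 3  [load 16/23]
  8 → roll 4 (new)  [load 8/23]
  8 → roll 4  [load 16/23]
  7 → roll 3  [load 23/23]
  7 → roll 4  [load 23/23]
  7 → roll 5 (new)  [load 7/23]
  4 → roll 1  [load 21/23]
5 paper rolls opened.

5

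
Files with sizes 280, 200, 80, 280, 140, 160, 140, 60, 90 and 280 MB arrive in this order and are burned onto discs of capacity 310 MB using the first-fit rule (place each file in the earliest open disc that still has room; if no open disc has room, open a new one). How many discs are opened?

6

  280 → disc 1 (new)  [load 280/310]
  200 → disc 2 (new)  [load 200/310]
  80 → disc 2  [load 280/310]
  280 → disc 3 (new)  [load 280/310]
  140 → disc 4 (new)  [load 140/310]
  160 → disc 4  [load 300/310]
  140 → disc 5 (new)  [load 140/310]
  60 → disc 5  [load 200/310]
  90 → disc 5  [load 290/310]
  280 → disc 6 (new)  [load 280/310]
6 discs opened.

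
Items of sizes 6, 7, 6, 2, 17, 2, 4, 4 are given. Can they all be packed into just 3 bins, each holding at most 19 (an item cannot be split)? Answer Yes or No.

A valid assignment using 3 bins:
  bin 1: 17 + 2 = 19
  bin 2: 7 + 6 + 6 = 19
  bin 3: 4 + 4 + 2 = 10
Every load is within 19, so 3 bins suffice.

Yes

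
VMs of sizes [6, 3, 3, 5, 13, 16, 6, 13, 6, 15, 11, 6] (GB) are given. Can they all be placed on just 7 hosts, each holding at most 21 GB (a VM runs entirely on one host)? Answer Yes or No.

Yes

A valid assignment using 6 hosts:
  host 1: 16 + 5 = 21
  host 2: 15 + 6 = 21
  host 3: 13 + 6 = 19
  host 4: 13 + 6 = 19
  host 5: 11 + 6 + 3 = 20
  host 6: 3 = 3
That uses only 6 ≤ 7, so 7 hosts are enough.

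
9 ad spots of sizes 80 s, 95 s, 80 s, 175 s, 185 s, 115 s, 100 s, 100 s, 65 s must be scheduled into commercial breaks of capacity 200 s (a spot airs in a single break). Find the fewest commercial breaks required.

Total = 185 + 175 + 115 + 100 + 100 + 95 + 80 + 80 + 65 = 995 s.
Lower bound: ⌈995/200⌉ = 5 commercial breaks.
A packing using 6 commercial breaks:
  break 1: 185 = 185
  break 2: 175 = 175
  break 3: 115 + 80 = 195
  break 4: 100 + 100 = 200
  break 5: 95 + 80 = 175
  break 6: 65 = 65
No arrangement into 5 commercial breaks stays within capacity, so 6 is optimal.

6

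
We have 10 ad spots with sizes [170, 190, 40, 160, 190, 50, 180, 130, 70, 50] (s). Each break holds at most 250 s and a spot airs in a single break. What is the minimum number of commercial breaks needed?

Total = 190 + 190 + 180 + 170 + 160 + 130 + 70 + 50 + 50 + 40 = 1230 s.
Lower bound: ⌈1230/250⌉ = 5 commercial breaks.
Also, 6 ad spots each exceed 125 s, and no two of those can share a break, so at least 6 commercial breaks are needed.
A packing using 6 commercial breaks:
  break 1: 190 + 50 = 240
  break 2: 190 + 50 = 240
  break 3: 180 + 70 = 250
  break 4: 170 + 40 = 210
  break 5: 160 = 160
  break 6: 130 = 130
This matches the lower bound, so 6 is optimal.

6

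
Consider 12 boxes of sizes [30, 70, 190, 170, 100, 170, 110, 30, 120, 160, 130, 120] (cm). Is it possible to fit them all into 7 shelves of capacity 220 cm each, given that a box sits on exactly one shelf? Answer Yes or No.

Total = 1400 cm; ⌈1400/220⌉ = 7.
The bound of 7 does not rule out 7, but exhaustive search shows no assignment into 7 shelves of capacity 220 cm exists — the minimum is 8.

No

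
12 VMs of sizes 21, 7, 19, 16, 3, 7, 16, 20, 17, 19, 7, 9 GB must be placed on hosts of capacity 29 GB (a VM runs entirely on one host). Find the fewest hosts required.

Total = 21 + 20 + 19 + 19 + 17 + 16 + 16 + 9 + 7 + 7 + 7 + 3 = 161 GB.
Lower bound: ⌈161/29⌉ = 6 hosts.
Also, 7 VMs each exceed 29/2 GB, and no two of those can share a host, so at least 7 hosts are needed.
A packing using 7 hosts:
  host 1: 21 + 7 = 28
  host 2: 20 + 9 = 29
  host 3: 19 + 7 + 3 = 29
  host 4: 19 + 7 = 26
  host 5: 17 = 17
  host 6: 16 = 16
  host 7: 16 = 16
This matches the lower bound, so 7 is optimal.

7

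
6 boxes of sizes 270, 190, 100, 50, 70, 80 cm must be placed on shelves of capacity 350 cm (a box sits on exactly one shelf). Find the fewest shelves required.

Total = 270 + 190 + 100 + 80 + 70 + 50 = 760 cm.
Lower bound: ⌈760/350⌉ = 3 shelves.
A packing using 3 shelves:
  shelf 1: 270 + 80 = 350
  shelf 2: 190 + 100 + 50 = 340
  shelf 3: 70 = 70
This matches the lower bound, so 3 is optimal.

3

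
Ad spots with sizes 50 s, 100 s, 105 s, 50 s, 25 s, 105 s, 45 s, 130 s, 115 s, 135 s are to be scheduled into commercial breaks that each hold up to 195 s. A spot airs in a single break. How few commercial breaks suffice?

6

Total = 135 + 130 + 115 + 105 + 105 + 100 + 50 + 50 + 45 + 25 = 860 s.
Lower bound: ⌈860/195⌉ = 5 commercial breaks.
Also, 6 ad spots each exceed 195/2 s, and no two of those can share a break, so at least 6 commercial breaks are needed.
A packing using 6 commercial breaks:
  break 1: 135 + 50 = 185
  break 2: 130 + 50 = 180
  break 3: 115 + 45 + 25 = 185
  break 4: 105 = 105
  break 5: 105 = 105
  break 6: 100 = 100
This matches the lower bound, so 6 is optimal.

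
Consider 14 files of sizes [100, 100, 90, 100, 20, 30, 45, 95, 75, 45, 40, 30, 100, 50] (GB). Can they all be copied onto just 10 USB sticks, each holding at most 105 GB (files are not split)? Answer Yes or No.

Yes

A valid assignment using 10 USB sticks:
  USB stick 1: 100 = 100
  USB stick 2: 100 = 100
  USB stick 3: 100 = 100
  USB stick 4: 100 = 100
  USB stick 5: 95 = 95
  USB stick 6: 90 = 90
  USB stick 7: 75 + 30 = 105
  USB stick 8: 50 + 45 = 95
  USB stick 9: 45 + 40 + 20 = 105
  USB stick 10: 30 = 30
Every load is within 105 GB, so 10 USB sticks suffice.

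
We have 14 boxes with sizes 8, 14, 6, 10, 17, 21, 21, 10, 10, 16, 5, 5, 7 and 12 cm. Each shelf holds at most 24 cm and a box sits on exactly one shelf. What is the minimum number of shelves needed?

8

Total = 21 + 21 + 17 + 16 + 14 + 12 + 10 + 10 + 10 + 8 + 7 + 6 + 5 + 5 = 162 cm.
Lower bound: ⌈162/24⌉ = 7 shelves.
A packing using 8 shelves:
  shelf 1: 21 = 21
  shelf 2: 21 = 21
  shelf 3: 17 + 7 = 24
  shelf 4: 16 + 8 = 24
  shelf 5: 14 + 10 = 24
  shelf 6: 12 + 10 = 22
  shelf 7: 10 + 6 + 5 = 21
  shelf 8: 5 = 5
No arrangement into 7 shelves stays within capacity, so 8 is optimal.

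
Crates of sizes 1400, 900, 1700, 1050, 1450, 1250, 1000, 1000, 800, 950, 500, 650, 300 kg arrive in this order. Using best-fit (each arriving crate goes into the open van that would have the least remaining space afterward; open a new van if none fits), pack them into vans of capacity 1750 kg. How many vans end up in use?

  1400 → van 1 (new)  [load 1400/1750]
  900 → van 2 (new)  [load 900/1750]
  1700 → van 3 (new)  [load 1700/1750]
  1050 → van 4 (new)  [load 1050/1750]
  1450 → van 5 (new)  [load 1450/1750]
  1250 → van 6 (new)  [load 1250/1750]
  1000 → van 7 (new)  [load 1000/1750]
  1000 → van 8 (new)  [load 1000/1750]
  800 → van 2  [load 1700/1750]
  950 → van 9 (new)  [load 950/1750]
  500 → van 6  [load 1750/1750]
  650 → van 4  [load 1700/1750]
  300 → van 5  [load 1750/1750]
9 vans opened.

9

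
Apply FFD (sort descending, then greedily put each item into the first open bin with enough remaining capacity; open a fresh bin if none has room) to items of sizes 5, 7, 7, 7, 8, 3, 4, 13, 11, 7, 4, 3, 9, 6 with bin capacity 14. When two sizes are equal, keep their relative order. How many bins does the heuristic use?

7

Sorted descending: 13, 11, 9, 8, 7, 7, 7, 7, 6, 5, 4, 4, 3, 3.
  13 → bin 1 (new)  [load 13/14]
  11 → bin 2 (new)  [load 11/14]
  9 → bin 3 (new)  [load 9/14]
  8 → bin 4 (new)  [load 8/14]
  7 → bin 5 (new)  [load 7/14]
  7 → bin 5  [load 14/14]
  7 → bin 6 (new)  [load 7/14]
  7 → bin 6  [load 14/14]
  6 → bin 4  [load 14/14]
  5 → bin 3  [load 14/14]
  4 → bin 7 (new)  [load 4/14]
  4 → bin 7  [load 8/14]
  3 → bin 2  [load 14/14]
  3 → bin 7  [load 11/14]
7 bins opened.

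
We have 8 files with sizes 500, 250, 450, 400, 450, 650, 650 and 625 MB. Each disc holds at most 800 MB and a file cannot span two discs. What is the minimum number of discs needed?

7

Total = 650 + 650 + 625 + 500 + 450 + 450 + 400 + 250 = 3975 MB.
Lower bound: ⌈3975/800⌉ = 5 discs.
Also, 6 files each exceed 400 MB, and no two of those can share a disc, so at least 6 discs are needed.
A packing using 7 discs:
  disc 1: 650 = 650
  disc 2: 650 = 650
  disc 3: 625 = 625
  disc 4: 500 + 250 = 750
  disc 5: 450 = 450
  disc 6: 450 = 450
  disc 7: 400 = 400
No arrangement into 6 discs stays within capacity, so 7 is optimal.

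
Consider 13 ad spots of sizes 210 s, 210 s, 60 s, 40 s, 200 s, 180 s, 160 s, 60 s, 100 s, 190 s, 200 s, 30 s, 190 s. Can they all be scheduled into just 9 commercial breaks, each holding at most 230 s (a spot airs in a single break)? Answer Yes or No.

Yes

A valid assignment using 9 commercial breaks:
  break 1: 210 = 210
  break 2: 210 = 210
  break 3: 200 + 30 = 230
  break 4: 200 = 200
  break 5: 190 + 40 = 230
  break 6: 190 = 190
  break 7: 180 = 180
  break 8: 160 + 60 = 220
  break 9: 100 + 60 = 160
Every load is within 230 s, so 9 commercial breaks suffice.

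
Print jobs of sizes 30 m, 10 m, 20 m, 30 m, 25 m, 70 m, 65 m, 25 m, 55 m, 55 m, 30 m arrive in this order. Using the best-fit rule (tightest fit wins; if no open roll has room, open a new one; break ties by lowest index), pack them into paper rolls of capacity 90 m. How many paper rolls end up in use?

5

  30 → roll 1 (new)  [load 30/90]
  10 → roll 1  [load 40/90]
  20 → roll 1  [load 60/90]
  30 → roll 1  [load 90/90]
  25 → roll 2 (new)  [load 25/90]
  70 → roll 3 (new)  [load 70/90]
  65 → roll 2  [load 90/90]
  25 → roll 4 (new)  [load 25/90]
  55 → roll 4  [load 80/90]
  55 → roll 5 (new)  [load 55/90]
  30 → roll 5  [load 85/90]
5 paper rolls opened.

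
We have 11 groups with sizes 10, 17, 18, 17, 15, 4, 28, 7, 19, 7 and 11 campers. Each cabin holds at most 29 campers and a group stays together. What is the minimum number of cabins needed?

6

Total = 28 + 19 + 18 + 17 + 17 + 15 + 11 + 10 + 7 + 7 + 4 = 153 campers.
Lower bound: ⌈153/29⌉ = 6 cabins.
A packing using 6 cabins:
  cabin 1: 28 = 28
  cabin 2: 19 + 10 = 29
  cabin 3: 18 + 11 = 29
  cabin 4: 17 + 7 + 4 = 28
  cabin 5: 17 + 7 = 24
  cabin 6: 15 = 15
This matches the lower bound, so 6 is optimal.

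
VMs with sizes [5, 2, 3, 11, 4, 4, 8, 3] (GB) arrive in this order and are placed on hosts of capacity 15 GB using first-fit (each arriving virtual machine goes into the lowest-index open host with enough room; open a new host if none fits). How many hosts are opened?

3

  5 → host 1 (new)  [load 5/15]
  2 → host 1  [load 7/15]
  3 → host 1  [load 10/15]
  11 → host 2 (new)  [load 11/15]
  4 → host 1  [load 14/15]
  4 → host 2  [load 15/15]
  8 → host 3 (new)  [load 8/15]
  3 → host 3  [load 11/15]
3 hosts opened.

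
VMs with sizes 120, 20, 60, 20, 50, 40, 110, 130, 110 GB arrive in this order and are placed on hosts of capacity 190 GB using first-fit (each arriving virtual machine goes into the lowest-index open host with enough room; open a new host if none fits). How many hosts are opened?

5

  120 → host 1 (new)  [load 120/190]
  20 → host 1  [load 140/190]
  60 → host 2 (new)  [load 60/190]
  20 → host 1  [load 160/190]
  50 → host 2  [load 110/190]
  40 → host 2  [load 150/190]
  110 → host 3 (new)  [load 110/190]
  130 → host 4 (new)  [load 130/190]
  110 → host 5 (new)  [load 110/190]
5 hosts opened.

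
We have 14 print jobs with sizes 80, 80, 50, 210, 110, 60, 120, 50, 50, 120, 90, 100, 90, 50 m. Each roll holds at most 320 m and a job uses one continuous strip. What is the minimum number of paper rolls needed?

4

Total = 210 + 120 + 120 + 110 + 100 + 90 + 90 + 80 + 80 + 60 + 50 + 50 + 50 + 50 = 1260 m.
Lower bound: ⌈1260/320⌉ = 4 paper rolls.
A packing using 4 paper rolls:
  roll 1: 210 + 110 = 320
  roll 2: 120 + 120 + 80 = 320
  roll 3: 100 + 90 + 80 + 50 = 320
  roll 4: 90 + 60 + 50 + 50 + 50 = 300
This matches the lower bound, so 4 is optimal.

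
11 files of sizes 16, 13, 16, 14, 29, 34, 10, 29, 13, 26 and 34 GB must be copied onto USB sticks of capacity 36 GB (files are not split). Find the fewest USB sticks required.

8

Total = 34 + 34 + 29 + 29 + 26 + 16 + 16 + 14 + 13 + 13 + 10 = 234 GB.
Lower bound: ⌈234/36⌉ = 7 USB sticks.
A packing using 8 USB sticks:
  USB stick 1: 34 = 34
  USB stick 2: 34 = 34
  USB stick 3: 29 = 29
  USB stick 4: 29 = 29
  USB stick 5: 26 + 10 = 36
  USB stick 6: 16 + 16 = 32
  USB stick 7: 14 + 13 = 27
  USB stick 8: 13 = 13
No arrangement into 7 USB sticks stays within capacity, so 8 is optimal.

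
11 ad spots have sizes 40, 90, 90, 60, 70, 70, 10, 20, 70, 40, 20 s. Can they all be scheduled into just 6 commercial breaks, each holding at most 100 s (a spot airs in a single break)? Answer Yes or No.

No

Total = 580 s; ⌈580/100⌉ = 6.
The bound of 6 does not rule out 6, but exhaustive search shows no assignment into 6 commercial breaks of capacity 100 s exists — the minimum is 7.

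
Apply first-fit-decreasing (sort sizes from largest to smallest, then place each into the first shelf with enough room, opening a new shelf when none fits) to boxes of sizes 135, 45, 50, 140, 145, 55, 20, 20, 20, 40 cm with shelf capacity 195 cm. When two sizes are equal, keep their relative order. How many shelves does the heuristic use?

Sorted descending: 145, 140, 135, 55, 50, 45, 40, 20, 20, 20.
  145 → shelf 1 (new)  [load 145/195]
  140 → shelf 2 (new)  [load 140/195]
  135 → shelf 3 (new)  [load 135/195]
  55 → shelf 2  [load 195/195]
  50 → shelf 1  [load 195/195]
  45 → shelf 3  [load 180/195]
  40 → shelf 4 (new)  [load 40/195]
  20 → shelf 4  [load 60/195]
  20 → shelf 4  [load 80/195]
  20 → shelf 4  [load 100/195]
4 shelves opened.

4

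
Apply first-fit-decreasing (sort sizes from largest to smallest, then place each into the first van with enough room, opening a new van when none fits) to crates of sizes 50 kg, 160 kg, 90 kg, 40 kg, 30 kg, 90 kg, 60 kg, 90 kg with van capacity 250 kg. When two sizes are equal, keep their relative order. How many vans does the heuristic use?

Sorted descending: 160, 90, 90, 90, 60, 50, 40, 30.
  160 → van 1 (new)  [load 160/250]
  90 → van 1  [load 250/250]
  90 → van 2 (new)  [load 90/250]
  90 → van 2  [load 180/250]
  60 → van 2  [load 240/250]
  50 → van 3 (new)  [load 50/250]
  40 → van 3  [load 90/250]
  30 → van 3  [load 120/250]
3 vans opened.

3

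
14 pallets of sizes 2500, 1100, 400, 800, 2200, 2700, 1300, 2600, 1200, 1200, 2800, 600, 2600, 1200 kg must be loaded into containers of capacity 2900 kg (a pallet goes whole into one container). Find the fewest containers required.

9

Total = 2800 + 2700 + 2600 + 2600 + 2500 + 2200 + 1300 + 1200 + 1200 + 1200 + 1100 + 800 + 600 + 400 = 23200 kg.
Lower bound: ⌈23200/2900⌉ = 8 containers.
A packing using 9 containers:
  container 1: 2800 = 2800
  container 2: 2700 = 2700
  container 3: 2600 = 2600
  container 4: 2600 = 2600
  container 5: 2500 + 400 = 2900
  container 6: 2200 + 600 = 2800
  container 7: 1300 + 1200 = 2500
  container 8: 1200 + 1200 = 2400
  container 9: 1100 + 800 = 1900
No arrangement into 8 containers stays within capacity, so 9 is optimal.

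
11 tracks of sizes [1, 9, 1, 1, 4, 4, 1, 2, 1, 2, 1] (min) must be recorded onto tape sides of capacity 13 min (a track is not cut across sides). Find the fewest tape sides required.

Total = 9 + 4 + 4 + 2 + 2 + 1 + 1 + 1 + 1 + 1 + 1 = 27 min.
Lower bound: ⌈27/13⌉ = 3 tape sides.
A packing using 3 tape sides:
  side 1: 9 + 4 = 13
  side 2: 4 + 2 + 2 + 1 + 1 + 1 + 1 + 1 = 13
  side 3: 1 = 1
This matches the lower bound, so 3 is optimal.

3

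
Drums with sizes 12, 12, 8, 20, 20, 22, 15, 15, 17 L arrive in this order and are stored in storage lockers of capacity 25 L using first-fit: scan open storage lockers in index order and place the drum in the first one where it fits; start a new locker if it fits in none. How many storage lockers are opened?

7

  12 → locker 1 (new)  [load 12/25]
  12 → locker 1  [load 24/25]
  8 → locker 2 (new)  [load 8/25]
  20 → locker 3 (new)  [load 20/25]
  20 → locker 4 (new)  [load 20/25]
  22 → locker 5 (new)  [load 22/25]
  15 → locker 2  [load 23/25]
  15 → locker 6 (new)  [load 15/25]
  17 → locker 7 (new)  [load 17/25]
7 storage lockers opened.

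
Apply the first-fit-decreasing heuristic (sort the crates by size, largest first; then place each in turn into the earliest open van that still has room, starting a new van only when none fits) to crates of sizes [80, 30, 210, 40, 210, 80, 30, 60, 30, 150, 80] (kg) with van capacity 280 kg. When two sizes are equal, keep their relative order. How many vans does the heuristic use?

Sorted descending: 210, 210, 150, 80, 80, 80, 60, 40, 30, 30, 30.
  210 → van 1 (new)  [load 210/280]
  210 → van 2 (new)  [load 210/280]
  150 → van 3 (new)  [load 150/280]
  80 → van 3  [load 230/280]
  80 → van 4 (new)  [load 80/280]
  80 → van 4  [load 160/280]
  60 → van 1  [load 270/280]
  40 → van 2  [load 250/280]
  30 → van 2  [load 280/280]
  30 → van 3  [load 260/280]
  30 → van 4  [load 190/280]
4 vans opened.

4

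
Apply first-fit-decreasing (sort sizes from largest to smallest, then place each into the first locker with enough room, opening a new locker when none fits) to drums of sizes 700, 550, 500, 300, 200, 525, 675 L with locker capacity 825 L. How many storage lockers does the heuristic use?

5

Sorted descending: 700, 675, 550, 525, 500, 300, 200.
  700 → locker 1 (new)  [load 700/825]
  675 → locker 2 (new)  [load 675/825]
  550 → locker 3 (new)  [load 550/825]
  525 → locker 4 (new)  [load 525/825]
  500 → locker 5 (new)  [load 500/825]
  300 → locker 4  [load 825/825]
  200 → locker 3  [load 750/825]
5 storage lockers opened.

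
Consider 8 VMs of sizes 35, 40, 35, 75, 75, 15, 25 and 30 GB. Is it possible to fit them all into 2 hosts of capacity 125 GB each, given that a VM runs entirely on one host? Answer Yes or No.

No

Total = 330 GB; ⌈330/125⌉ = 3.
At least 3 hosts are required, but only 2 are allowed.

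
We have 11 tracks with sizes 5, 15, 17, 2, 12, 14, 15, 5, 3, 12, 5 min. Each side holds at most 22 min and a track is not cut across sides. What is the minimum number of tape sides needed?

Total = 17 + 15 + 15 + 14 + 12 + 12 + 5 + 5 + 5 + 3 + 2 = 105 min.
Lower bound: ⌈105/22⌉ = 5 tape sides.
Also, 6 tracks each exceed 11 min, and no two of those can share a side, so at least 6 tape sides are needed.
A packing using 6 tape sides:
  side 1: 17 + 5 = 22
  side 2: 15 + 5 + 2 = 22
  side 3: 15 + 5 = 20
  side 4: 14 + 3 = 17
  side 5: 12 = 12
  side 6: 12 = 12
This matches the lower bound, so 6 is optimal.

6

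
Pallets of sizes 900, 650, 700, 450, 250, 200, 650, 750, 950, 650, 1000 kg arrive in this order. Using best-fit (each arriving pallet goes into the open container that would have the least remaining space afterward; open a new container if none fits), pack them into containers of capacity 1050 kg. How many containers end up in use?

  900 → container 1 (new)  [load 900/1050]
  650 → container 2 (new)  [load 650/1050]
  700 → container 3 (new)  [load 700/1050]
  450 → container 4 (new)  [load 450/1050]
  250 → container 3  [load 950/1050]
  200 → container 2  [load 850/1050]
  650 → container 5 (new)  [load 650/1050]
  750 → container 6 (new)  [load 750/1050]
  950 → container 7 (new)  [load 950/1050]
  650 → container 8 (new)  [load 650/1050]
  1000 → container 9 (new)  [load 1000/1050]
9 containers opened.

9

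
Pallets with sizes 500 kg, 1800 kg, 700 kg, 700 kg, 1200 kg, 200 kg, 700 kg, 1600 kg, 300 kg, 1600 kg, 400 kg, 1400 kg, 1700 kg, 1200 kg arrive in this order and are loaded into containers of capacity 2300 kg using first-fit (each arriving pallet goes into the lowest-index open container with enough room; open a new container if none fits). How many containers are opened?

8

  500 → container 1 (new)  [load 500/2300]
  1800 → container 1  [load 2300/2300]
  700 → container 2 (new)  [load 700/2300]
  700 → container 2  [load 1400/2300]
  1200 → container 3 (new)  [load 1200/2300]
  200 → container 2  [load 1600/2300]
  700 → container 2  [load 2300/2300]
  1600 → container 4 (new)  [load 1600/2300]
  300 → container 3  [load 1500/2300]
  1600 → container 5 (new)  [load 1600/2300]
  400 → container 3  [load 1900/2300]
  1400 → container 6 (new)  [load 1400/2300]
  1700 → container 7 (new)  [load 1700/2300]
  1200 → container 8 (new)  [load 1200/2300]
8 containers opened.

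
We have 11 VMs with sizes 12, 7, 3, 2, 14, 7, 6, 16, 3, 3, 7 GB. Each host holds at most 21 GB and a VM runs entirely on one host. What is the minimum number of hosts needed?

4

Total = 16 + 14 + 12 + 7 + 7 + 7 + 6 + 3 + 3 + 3 + 2 = 80 GB.
Lower bound: ⌈80/21⌉ = 4 hosts.
A packing using 4 hosts:
  host 1: 16 + 3 + 2 = 21
  host 2: 14 + 7 = 21
  host 3: 12 + 7 = 19
  host 4: 7 + 6 + 3 + 3 = 19
This matches the lower bound, so 4 is optimal.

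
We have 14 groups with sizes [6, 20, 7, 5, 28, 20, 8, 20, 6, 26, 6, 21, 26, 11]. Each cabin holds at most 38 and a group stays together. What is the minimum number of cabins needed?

7

Total = 28 + 26 + 26 + 21 + 20 + 20 + 20 + 11 + 8 + 7 + 6 + 6 + 6 + 5 = 210.
Lower bound: ⌈210/38⌉ = 6 cabins.
Also, 7 groups each exceed 19, and no two of those can share a cabin, so at least 7 cabins are needed.
A packing using 7 cabins:
  cabin 1: 28 + 8 = 36
  cabin 2: 26 + 11 = 37
  cabin 3: 26 + 7 + 5 = 38
  cabin 4: 21 + 6 + 6 = 33
  cabin 5: 20 + 6 = 26
  cabin 6: 20 = 20
  cabin 7: 20 = 20
This matches the lower bound, so 7 is optimal.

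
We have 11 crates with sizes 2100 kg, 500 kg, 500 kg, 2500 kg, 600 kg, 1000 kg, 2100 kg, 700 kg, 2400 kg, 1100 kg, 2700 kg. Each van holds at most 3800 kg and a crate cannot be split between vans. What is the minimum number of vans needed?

5

Total = 2700 + 2500 + 2400 + 2100 + 2100 + 1100 + 1000 + 700 + 600 + 500 + 500 = 16200 kg.
Lower bound: ⌈16200/3800⌉ = 5 vans.
A packing using 5 vans:
  van 1: 2700 + 1100 = 3800
  van 2: 2500 + 1000 = 3500
  van 3: 2400 + 700 + 600 = 3700
  van 4: 2100 + 500 + 500 = 3100
  van 5: 2100 = 2100
This matches the lower bound, so 5 is optimal.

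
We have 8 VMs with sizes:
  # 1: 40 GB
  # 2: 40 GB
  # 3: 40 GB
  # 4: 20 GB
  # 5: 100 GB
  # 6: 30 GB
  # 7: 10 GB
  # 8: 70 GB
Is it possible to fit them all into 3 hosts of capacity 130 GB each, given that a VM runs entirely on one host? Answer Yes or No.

A valid assignment using 3 hosts:
  host 1: 100 + 30 = 130
  host 2: 70 + 40 + 20 = 130
  host 3: 40 + 40 + 10 = 90
Every load is within 130 GB, so 3 hosts suffice.

Yes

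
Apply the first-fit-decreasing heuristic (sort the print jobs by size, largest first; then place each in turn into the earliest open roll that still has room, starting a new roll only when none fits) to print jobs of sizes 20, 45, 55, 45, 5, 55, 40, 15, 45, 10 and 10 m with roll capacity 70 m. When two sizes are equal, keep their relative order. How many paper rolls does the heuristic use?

6

Sorted descending: 55, 55, 45, 45, 45, 40, 20, 15, 10, 10, 5.
  55 → roll 1 (new)  [load 55/70]
  55 → roll 2 (new)  [load 55/70]
  45 → roll 3 (new)  [load 45/70]
  45 → roll 4 (new)  [load 45/70]
  45 → roll 5 (new)  [load 45/70]
  40 → roll 6 (new)  [load 40/70]
  20 → roll 3  [load 65/70]
  15 → roll 1  [load 70/70]
  10 → roll 2  [load 65/70]
  10 → roll 4  [load 55/70]
  5 → roll 2  [load 70/70]
6 paper rolls opened.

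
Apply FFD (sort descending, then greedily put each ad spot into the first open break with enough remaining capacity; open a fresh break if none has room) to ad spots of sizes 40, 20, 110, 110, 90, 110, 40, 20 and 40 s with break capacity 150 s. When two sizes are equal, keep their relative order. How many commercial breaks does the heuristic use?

Sorted descending: 110, 110, 110, 90, 40, 40, 40, 20, 20.
  110 → break 1 (new)  [load 110/150]
  110 → break 2 (new)  [load 110/150]
  110 → break 3 (new)  [load 110/150]
  90 → break 4 (new)  [load 90/150]
  40 → break 1  [load 150/150]
  40 → break 2  [load 150/150]
  40 → break 3  [load 150/150]
  20 → break 4  [load 110/150]
  20 → break 4  [load 130/150]
4 commercial breaks opened.

4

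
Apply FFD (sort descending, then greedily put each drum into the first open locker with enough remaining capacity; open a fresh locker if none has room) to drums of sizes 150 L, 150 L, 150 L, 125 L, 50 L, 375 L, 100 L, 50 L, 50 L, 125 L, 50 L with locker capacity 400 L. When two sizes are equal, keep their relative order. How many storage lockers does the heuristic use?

Sorted descending: 375, 150, 150, 150, 125, 125, 100, 50, 50, 50, 50.
  375 → locker 1 (new)  [load 375/400]
  150 → locker 2 (new)  [load 150/400]
  150 → locker 2  [load 300/400]
  150 → locker 3 (new)  [load 150/400]
  125 → locker 3  [load 275/400]
  125 → locker 3  [load 400/400]
  100 → locker 2  [load 400/400]
  50 → locker 4 (new)  [load 50/400]
  50 → locker 4  [load 100/400]
  50 → locker 4  [load 150/400]
  50 → locker 4  [load 200/400]
4 storage lockers opened.

4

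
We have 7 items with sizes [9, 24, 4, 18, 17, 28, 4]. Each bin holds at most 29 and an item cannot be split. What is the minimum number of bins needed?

Total = 28 + 24 + 18 + 17 + 9 + 4 + 4 = 104.
Lower bound: ⌈104/29⌉ = 4 bins.
A packing using 4 bins:
  bin 1: 28 = 28
  bin 2: 24 + 4 = 28
  bin 3: 18 + 9 = 27
  bin 4: 17 + 4 = 21
This matches the lower bound, so 4 is optimal.

4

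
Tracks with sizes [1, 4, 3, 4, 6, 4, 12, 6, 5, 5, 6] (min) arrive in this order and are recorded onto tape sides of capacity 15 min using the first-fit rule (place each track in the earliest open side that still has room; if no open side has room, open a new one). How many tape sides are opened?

  1 → side 1 (new)  [load 1/15]
  4 → side 1  [load 5/15]
  3 → side 1  [load 8/15]
  4 → side 1  [load 12/15]
  6 → side 2 (new)  [load 6/15]
  4 → side 2  [load 10/15]
  12 → side 3 (new)  [load 12/15]
  6 → side 4 (new)  [load 6/15]
  5 → side 2  [load 15/15]
  5 → side 4  [load 11/15]
  6 → side 5 (new)  [load 6/15]
5 tape sides opened.

5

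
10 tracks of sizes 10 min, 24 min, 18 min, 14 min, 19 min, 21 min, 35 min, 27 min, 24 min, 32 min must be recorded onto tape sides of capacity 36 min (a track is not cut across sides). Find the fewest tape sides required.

8

Total = 35 + 32 + 27 + 24 + 24 + 21 + 19 + 18 + 14 + 10 = 224 min.
Lower bound: ⌈224/36⌉ = 7 tape sides.
A packing using 8 tape sides:
  side 1: 35 = 35
  side 2: 32 = 32
  side 3: 27 = 27
  side 4: 24 + 10 = 34
  side 5: 24 = 24
  side 6: 21 + 14 = 35
  side 7: 19 = 19
  side 8: 18 = 18
No arrangement into 7 tape sides stays within capacity, so 8 is optimal.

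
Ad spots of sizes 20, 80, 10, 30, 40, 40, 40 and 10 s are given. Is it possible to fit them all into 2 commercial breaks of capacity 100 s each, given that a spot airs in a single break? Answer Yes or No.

No

Total = 270 s; ⌈270/100⌉ = 3.
At least 3 commercial breaks are required, but only 2 are allowed.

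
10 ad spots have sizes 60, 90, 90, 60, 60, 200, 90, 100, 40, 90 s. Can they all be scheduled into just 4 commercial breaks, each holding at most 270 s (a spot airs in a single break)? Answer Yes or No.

Yes

A valid assignment using 4 commercial breaks:
  break 1: 200 + 60 = 260
  break 2: 100 + 90 + 60 = 250
  break 3: 90 + 90 + 90 = 270
  break 4: 60 + 40 = 100
Every load is within 270 s, so 4 commercial breaks suffice.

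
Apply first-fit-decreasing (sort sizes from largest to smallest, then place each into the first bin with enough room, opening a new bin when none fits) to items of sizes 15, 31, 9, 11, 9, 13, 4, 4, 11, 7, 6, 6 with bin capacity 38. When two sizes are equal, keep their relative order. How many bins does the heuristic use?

Sorted descending: 31, 15, 13, 11, 11, 9, 9, 7, 6, 6, 4, 4.
  31 → bin 1 (new)  [load 31/38]
  15 → bin 2 (new)  [load 15/38]
  13 → bin 2  [load 28/38]
  11 → bin 3 (new)  [load 11/38]
  11 → bin 3  [load 22/38]
  9 → bin 2  [load 37/38]
  9 → bin 3  [load 31/38]
  7 → bin 1  [load 38/38]
  6 → bin 3  [load 37/38]
  6 → bin 4 (new)  [load 6/38]
  4 → bin 4  [load 10/38]
  4 → bin 4  [load 14/38]
4 bins opened.

4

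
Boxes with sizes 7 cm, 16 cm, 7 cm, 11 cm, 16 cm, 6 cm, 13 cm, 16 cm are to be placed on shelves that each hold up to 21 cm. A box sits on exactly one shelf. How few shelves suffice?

6

Total = 16 + 16 + 16 + 13 + 11 + 7 + 7 + 6 = 92 cm.
Lower bound: ⌈92/21⌉ = 5 shelves.
A packing using 6 shelves:
  shelf 1: 16 = 16
  shelf 2: 16 = 16
  shelf 3: 16 = 16
  shelf 4: 13 + 7 = 20
  shelf 5: 11 + 7 = 18
  shelf 6: 6 = 6
No arrangement into 5 shelves stays within capacity, so 6 is optimal.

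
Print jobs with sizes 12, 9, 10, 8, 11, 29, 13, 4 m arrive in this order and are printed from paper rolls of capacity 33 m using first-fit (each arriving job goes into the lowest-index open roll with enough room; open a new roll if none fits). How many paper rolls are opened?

  12 → roll 1 (new)  [load 12/33]
  9 → roll 1  [load 21/33]
  10 → roll 1  [load 31/33]
  8 → roll 2 (new)  [load 8/33]
  11 → roll 2  [load 19/33]
  29 → roll 3 (new)  [load 29/33]
  13 → roll 2  [load 32/33]
  4 → roll 3  [load 33/33]
3 paper rolls opened.

3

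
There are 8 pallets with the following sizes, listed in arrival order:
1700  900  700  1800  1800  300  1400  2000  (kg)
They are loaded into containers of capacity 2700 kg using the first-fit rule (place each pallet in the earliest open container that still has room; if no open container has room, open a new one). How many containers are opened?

  1700 → container 1 (new)  [load 1700/2700]
  900 → container 1  [load 2600/2700]
  700 → container 2 (new)  [load 700/2700]
  1800 → container 2  [load 2500/2700]
  1800 → container 3 (new)  [load 1800/2700]
  300 → container 3  [load 2100/2700]
  1400 → container 4 (new)  [load 1400/2700]
  2000 → container 5 (new)  [load 2000/2700]
5 containers opened.

5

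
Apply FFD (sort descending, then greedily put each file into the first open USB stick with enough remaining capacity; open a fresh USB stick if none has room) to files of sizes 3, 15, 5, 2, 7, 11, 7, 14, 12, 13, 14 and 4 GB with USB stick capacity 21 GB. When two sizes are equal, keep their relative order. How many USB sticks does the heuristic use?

Sorted descending: 15, 14, 14, 13, 12, 11, 7, 7, 5, 4, 3, 2.
  15 → USB stick 1 (new)  [load 15/21]
  14 → USB stick 2 (new)  [load 14/21]
  14 → USB stick 3 (new)  [load 14/21]
  13 → USB stick 4 (new)  [load 13/21]
  12 → USB stick 5 (new)  [load 12/21]
  11 → USB stick 6 (new)  [load 11/21]
  7 → USB stick 2  [load 21/21]
  7 → USB stick 3  [load 21/21]
  5 → USB stick 1  [load 20/21]
  4 → USB stick 4  [load 17/21]
  3 → USB stick 4  [load 20/21]
  2 → USB stick 5  [load 14/21]
6 USB sticks opened.

6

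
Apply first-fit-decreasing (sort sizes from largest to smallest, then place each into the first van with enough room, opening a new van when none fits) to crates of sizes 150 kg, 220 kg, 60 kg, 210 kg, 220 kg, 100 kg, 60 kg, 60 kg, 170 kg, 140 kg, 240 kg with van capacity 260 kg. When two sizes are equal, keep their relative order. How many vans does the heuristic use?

7

Sorted descending: 240, 220, 220, 210, 170, 150, 140, 100, 60, 60, 60.
  240 → van 1 (new)  [load 240/260]
  220 → van 2 (new)  [load 220/260]
  220 → van 3 (new)  [load 220/260]
  210 → van 4 (new)  [load 210/260]
  170 → van 5 (new)  [load 170/260]
  150 → van 6 (new)  [load 150/260]
  140 → van 7 (new)  [load 140/260]
  100 → van 6  [load 250/260]
  60 → van 5  [load 230/260]
  60 → van 7  [load 200/260]
  60 → van 7  [load 260/260]
7 vans opened.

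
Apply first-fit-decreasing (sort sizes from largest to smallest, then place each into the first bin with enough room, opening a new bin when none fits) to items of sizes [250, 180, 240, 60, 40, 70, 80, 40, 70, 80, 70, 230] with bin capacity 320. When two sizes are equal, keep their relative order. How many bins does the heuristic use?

Sorted descending: 250, 240, 230, 180, 80, 80, 70, 70, 70, 60, 40, 40.
  250 → bin 1 (new)  [load 250/320]
  240 → bin 2 (new)  [load 240/320]
  230 → bin 3 (new)  [load 230/320]
  180 → bin 4 (new)  [load 180/320]
  80 → bin 2  [load 320/320]
  80 → bin 3  [load 310/320]
  70 → bin 1  [load 320/320]
  70 → bin 4  [load 250/320]
  70 → bin 4  [load 320/320]
  60 → bin 5 (new)  [load 60/320]
  40 → bin 5  [load 100/320]
  40 → bin 5  [load 140/320]
5 bins opened.

5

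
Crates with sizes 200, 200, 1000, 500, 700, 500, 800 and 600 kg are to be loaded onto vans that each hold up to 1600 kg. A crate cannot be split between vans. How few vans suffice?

3

Total = 1000 + 800 + 700 + 600 + 500 + 500 + 200 + 200 = 4500 kg.
Lower bound: ⌈4500/1600⌉ = 3 vans.
A packing using 3 vans:
  van 1: 1000 + 600 = 1600
  van 2: 800 + 700 = 1500
  van 3: 500 + 500 + 200 + 200 = 1400
This matches the lower bound, so 3 is optimal.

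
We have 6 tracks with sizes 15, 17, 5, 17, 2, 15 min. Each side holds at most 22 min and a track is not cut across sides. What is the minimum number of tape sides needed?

Total = 17 + 17 + 15 + 15 + 5 + 2 = 71 min.
Lower bound: ⌈71/22⌉ = 4 tape sides.
A packing using 4 tape sides:
  side 1: 17 + 5 = 22
  side 2: 17 + 2 = 19
  side 3: 15 = 15
  side 4: 15 = 15
This matches the lower bound, so 4 is optimal.

4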